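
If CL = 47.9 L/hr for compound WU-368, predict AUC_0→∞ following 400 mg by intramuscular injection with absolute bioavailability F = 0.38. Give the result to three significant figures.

AUC = 3.17 mg/L·hr

AUC_0→∞ = F × Dose / CL
        = 0.38 × 400 / 47.9 = 3.17328 mg/L·hr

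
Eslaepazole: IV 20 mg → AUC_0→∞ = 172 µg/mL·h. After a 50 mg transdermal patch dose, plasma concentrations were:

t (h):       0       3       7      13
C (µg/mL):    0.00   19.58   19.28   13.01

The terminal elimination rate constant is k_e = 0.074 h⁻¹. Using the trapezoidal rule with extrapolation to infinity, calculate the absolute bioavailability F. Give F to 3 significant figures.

F = 0.883

Trapezoidal AUC_0→13 (transdermal patch):
  [0→3]: (0.00+19.58)/2 × 3 = 29.37
  [3→7]: (19.58+19.28)/2 × 4 = 77.72
  [7→13]: (19.28+13.01)/2 × 6 = 96.87
  Sum = 203.96 µg/mL·h
Tail: C_last/k_e = 13.01/0.074 = 175.811
AUC_0→∞ (transdermal patch) = 203.96 + 175.811 = 379.771 µg/mL·h
F = (AUC_ev/D_ev)/(AUC_iv/D_iv) = (379.771/50)/(172/20) = 7.59542/8.6 = 0.8832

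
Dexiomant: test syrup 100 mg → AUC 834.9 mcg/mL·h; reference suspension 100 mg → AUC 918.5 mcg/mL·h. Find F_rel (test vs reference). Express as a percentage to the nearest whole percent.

F_rel = (AUC_test/D_test) / (AUC_ref/D_ref)
      = (834.9/100) / (918.5/100)
      = 8.349 / 9.185 = 0.9090 = 90.90%

F_rel = 91%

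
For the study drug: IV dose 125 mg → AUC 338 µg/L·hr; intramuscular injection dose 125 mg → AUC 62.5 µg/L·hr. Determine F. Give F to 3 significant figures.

F = 0.185

F = (AUC_ev / D_ev) / (AUC_iv / D_iv)
  = (62.5/125) / (338/125)
  = 0.5 / 2.704 = 0.1849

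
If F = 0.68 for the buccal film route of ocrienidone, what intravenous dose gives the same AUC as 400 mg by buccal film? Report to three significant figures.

D_iv = 272 mg

Systemic exposure from an extravascular dose = F × D_ev, so the equivalent IV dose is F × D_ev.
D_iv = F × D_ev = 0.68 × 400 = 272 mg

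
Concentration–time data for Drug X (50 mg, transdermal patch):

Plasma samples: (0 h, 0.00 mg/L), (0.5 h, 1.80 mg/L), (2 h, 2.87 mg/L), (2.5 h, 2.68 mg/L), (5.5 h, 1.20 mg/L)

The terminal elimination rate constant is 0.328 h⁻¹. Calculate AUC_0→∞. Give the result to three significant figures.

Trapezoidal AUC_0→5.5:
  [0→0.5]: (0.00+1.80)/2 × 0.5 = 0.45
  [0.5→2]: (1.80+2.87)/2 × 1.5 = 3.5025
  [2→2.5]: (2.87+2.68)/2 × 0.5 = 1.3875
  [2.5→5.5]: (2.68+1.20)/2 × 3 = 5.82
  Sum = 11.16 mg/L·h
Extrapolated tail: C_last / k_e = 1.20 / 0.328 = 3.659
AUC_0→∞ = 11.16 + 3.659 = 14.819 mg/L·h

AUC = 14.8 mg/L·h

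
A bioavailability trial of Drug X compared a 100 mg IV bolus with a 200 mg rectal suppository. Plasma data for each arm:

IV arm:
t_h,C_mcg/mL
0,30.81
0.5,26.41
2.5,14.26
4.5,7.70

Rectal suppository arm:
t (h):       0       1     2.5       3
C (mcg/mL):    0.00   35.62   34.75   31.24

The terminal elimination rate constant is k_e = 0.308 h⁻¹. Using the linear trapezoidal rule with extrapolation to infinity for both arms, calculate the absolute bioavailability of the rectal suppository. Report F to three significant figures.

F = 0.925

Trapezoidal AUC_0→4.5 (IV):
  [0→0.5]: (30.81+26.41)/2 × 0.5 = 14.305
  [0.5→2.5]: (26.41+14.26)/2 × 2 = 40.67
  [2.5→4.5]: (14.26+7.70)/2 × 2 = 21.96
  Sum = 76.935 mcg/mL·h
IV tail: 7.70/0.308 = 25.000; AUC_iv,0→∞ = 76.935 + 25.000 = 101.935 mcg/mL·h
Trapezoidal AUC_0→3 (rectal suppository):
  [0→1]: (0.00+35.62)/2 × 1 = 17.81
  [1→2.5]: (35.62+34.75)/2 × 1.5 = 52.7775
  [2.5→3]: (34.75+31.24)/2 × 0.5 = 16.4975
  Sum = 87.085 mcg/mL·h
rectal suppository tail: 31.24/0.308 = 101.429; AUC_ev,0→∞ = 87.085 + 101.429 = 188.514 mcg/mL·h
F = (AUC_ev/D_ev)/(AUC_iv/D_iv) = (188.514/200)/(101.935/100) = 0.94257/1.01935 = 0.9247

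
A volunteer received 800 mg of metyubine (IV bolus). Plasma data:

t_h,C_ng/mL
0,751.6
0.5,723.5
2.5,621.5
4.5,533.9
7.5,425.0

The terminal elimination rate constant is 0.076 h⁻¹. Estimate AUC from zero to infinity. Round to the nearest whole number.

AUC = 9900 ng/mL·h

Trapezoidal AUC_0→7.5:
  [0→0.5]: (751.6+723.5)/2 × 0.5 = 368.775
  [0.5→2.5]: (723.5+621.5)/2 × 2 = 1345.0
  [2.5→4.5]: (621.5+533.9)/2 × 2 = 1155.4
  [4.5→7.5]: (533.9+425.0)/2 × 3 = 1438.35
  Sum = 4307.525 ng/mL·h
Extrapolated tail: C_last / k_e = 425.0 / 0.076 = 5592.105
AUC_0→∞ = 4307.525 + 5592.105 = 9899.63 ng/mL·h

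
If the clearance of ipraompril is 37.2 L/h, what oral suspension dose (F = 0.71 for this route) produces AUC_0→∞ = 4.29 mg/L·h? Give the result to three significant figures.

Dose = CL × AUC_0→∞ / F
     = 37.2 × 4.29 / 0.71 = 224.772 mg

Dose = 225 mg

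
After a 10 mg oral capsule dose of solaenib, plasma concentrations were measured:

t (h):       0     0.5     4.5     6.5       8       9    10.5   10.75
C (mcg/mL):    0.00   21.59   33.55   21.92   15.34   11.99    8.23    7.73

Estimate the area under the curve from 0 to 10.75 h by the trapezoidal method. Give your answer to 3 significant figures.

Trapezoidal AUC_0→10.75:
  [0→0.5]: (0.00+21.59)/2 × 0.5 = 5.3975
  [0.5→4.5]: (21.59+33.55)/2 × 4 = 110.28
  [4.5→6.5]: (33.55+21.92)/2 × 2 = 55.47
  [6.5→8]: (21.92+15.34)/2 × 1.5 = 27.945
  [8→9]: (15.34+11.99)/2 × 1 = 13.665
  [9→10.5]: (11.99+8.23)/2 × 1.5 = 15.165
  [10.5→10.75]: (8.23+7.73)/2 × 0.25 = 1.995
  Sum = 229.9175 mcg/mL·h

AUC = 230 mcg/mL·h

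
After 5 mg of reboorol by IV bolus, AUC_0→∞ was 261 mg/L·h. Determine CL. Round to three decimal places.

CL = Dose_iv / AUC_0→∞
   = 5 / 261 = 0.0191571 L/h

CL = 0.019 L/h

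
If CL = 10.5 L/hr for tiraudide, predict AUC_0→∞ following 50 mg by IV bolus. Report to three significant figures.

AUC_0→∞ = Dose_iv / CL
        = 50 / 10.5 = 4.7619 mg/L·hr

AUC = 4.76 mg/L·hr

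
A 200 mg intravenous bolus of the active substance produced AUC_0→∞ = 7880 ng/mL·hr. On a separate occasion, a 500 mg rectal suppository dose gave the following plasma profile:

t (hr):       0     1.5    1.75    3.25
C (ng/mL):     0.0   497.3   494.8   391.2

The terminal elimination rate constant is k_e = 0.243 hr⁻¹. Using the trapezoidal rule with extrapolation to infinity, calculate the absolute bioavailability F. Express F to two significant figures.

F = 0.14

Trapezoidal AUC_0→3.25 (rectal suppository):
  [0→1.5]: (0.0+497.3)/2 × 1.5 = 372.975
  [1.5→1.75]: (497.3+494.8)/2 × 0.25 = 124.0125
  [1.75→3.25]: (494.8+391.2)/2 × 1.5 = 664.5
  Sum = 1161.4875 ng/mL·hr
Tail: C_last/k_e = 391.2/0.243 = 1609.877
AUC_0→∞ (rectal suppository) = 1161.4875 + 1609.877 = 2771.3645 ng/mL·hr
F = (AUC_ev/D_ev)/(AUC_iv/D_iv) = (2771.3645/500)/(7880/200) = 5.542729/39.4 = 0.1407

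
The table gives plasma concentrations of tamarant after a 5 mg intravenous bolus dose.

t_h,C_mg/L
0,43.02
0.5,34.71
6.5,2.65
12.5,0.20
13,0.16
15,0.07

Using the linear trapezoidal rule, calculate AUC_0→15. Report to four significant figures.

Trapezoidal AUC_0→15:
  [0→0.5]: (43.02+34.71)/2 × 0.5 = 19.4325
  [0.5→6.5]: (34.71+2.65)/2 × 6 = 112.08
  [6.5→12.5]: (2.65+0.20)/2 × 6 = 8.55
  [12.5→13]: (0.20+0.16)/2 × 0.5 = 0.09
  [13→15]: (0.16+0.07)/2 × 2 = 0.23
  Sum = 140.3825 mg/L·h

AUC = 140.4 mg/L·h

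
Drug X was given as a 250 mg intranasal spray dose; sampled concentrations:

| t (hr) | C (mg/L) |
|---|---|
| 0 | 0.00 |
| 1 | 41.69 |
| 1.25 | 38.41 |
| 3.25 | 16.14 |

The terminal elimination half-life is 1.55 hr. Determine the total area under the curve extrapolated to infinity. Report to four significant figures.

AUC = 121.5 mg/L·hr

Trapezoidal AUC_0→3.25:
  [0→1]: (0.00+41.69)/2 × 1 = 20.845
  [1→1.25]: (41.69+38.41)/2 × 0.25 = 10.0125
  [1.25→3.25]: (38.41+16.14)/2 × 2 = 54.55
  Sum = 85.4075 mg/L·hr
k_e = ln2 / t½ = 0.693147 / 1.55 = 0.4472 hr^-1
Extrapolated tail: C_last / k_e = 16.14 / 0.4472 = 36.091
AUC_0→∞ = 85.4075 + 36.091 = 121.4985 mg/L·hr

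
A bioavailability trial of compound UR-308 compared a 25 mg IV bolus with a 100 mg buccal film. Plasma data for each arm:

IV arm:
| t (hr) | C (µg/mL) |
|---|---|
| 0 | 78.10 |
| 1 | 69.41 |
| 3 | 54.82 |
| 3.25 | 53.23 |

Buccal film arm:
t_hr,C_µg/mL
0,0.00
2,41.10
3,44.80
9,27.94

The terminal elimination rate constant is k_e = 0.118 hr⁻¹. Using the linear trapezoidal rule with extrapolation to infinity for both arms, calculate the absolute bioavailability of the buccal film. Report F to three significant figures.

Trapezoidal AUC_0→3.25 (IV):
  [0→1]: (78.10+69.41)/2 × 1 = 73.755
  [1→3]: (69.41+54.82)/2 × 2 = 124.23
  [3→3.25]: (54.82+53.23)/2 × 0.25 = 13.50625
  Sum = 211.49125 µg/mL·hr
IV tail: 53.23/0.118 = 451.102; AUC_iv,0→∞ = 211.49125 + 451.102 = 662.59325 µg/mL·hr
Trapezoidal AUC_0→9 (buccal film):
  [0→2]: (0.00+41.10)/2 × 2 = 41.1
  [2→3]: (41.10+44.80)/2 × 1 = 42.95
  [3→9]: (44.80+27.94)/2 × 6 = 218.22
  Sum = 302.27 µg/mL·hr
buccal film tail: 27.94/0.118 = 236.780; AUC_ev,0→∞ = 302.27 + 236.780 = 539.05 µg/mL·hr
F = (AUC_ev/D_ev)/(AUC_iv/D_iv) = (539.05/100)/(662.59325/25) = 5.3905/26.50373 = 0.2034

F = 0.203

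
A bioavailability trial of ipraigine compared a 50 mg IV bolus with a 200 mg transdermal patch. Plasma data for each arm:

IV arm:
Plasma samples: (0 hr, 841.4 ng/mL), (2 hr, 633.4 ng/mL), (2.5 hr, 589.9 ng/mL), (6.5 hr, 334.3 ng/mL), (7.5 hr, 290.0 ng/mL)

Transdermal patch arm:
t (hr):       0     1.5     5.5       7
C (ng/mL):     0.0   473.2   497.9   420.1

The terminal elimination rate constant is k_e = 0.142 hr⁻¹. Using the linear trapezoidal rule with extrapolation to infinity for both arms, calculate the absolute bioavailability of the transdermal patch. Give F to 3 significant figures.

F = 0.248

Trapezoidal AUC_0→7.5 (IV):
  [0→2]: (841.4+633.4)/2 × 2 = 1474.8
  [2→2.5]: (633.4+589.9)/2 × 0.5 = 305.825
  [2.5→6.5]: (589.9+334.3)/2 × 4 = 1848.4
  [6.5→7.5]: (334.3+290.0)/2 × 1 = 312.15
  Sum = 3941.175 ng/mL·hr
IV tail: 290.0/0.142 = 2042.254; AUC_iv,0→∞ = 3941.175 + 2042.254 = 5983.429 ng/mL·hr
Trapezoidal AUC_0→7 (transdermal patch):
  [0→1.5]: (0.0+473.2)/2 × 1.5 = 354.9
  [1.5→5.5]: (473.2+497.9)/2 × 4 = 1942.2
  [5.5→7]: (497.9+420.1)/2 × 1.5 = 688.5
  Sum = 2985.6 ng/mL·hr
transdermal patch tail: 420.1/0.142 = 2958.451; AUC_ev,0→∞ = 2985.6 + 2958.451 = 5944.051 ng/mL·hr
F = (AUC_ev/D_ev)/(AUC_iv/D_iv) = (5944.051/200)/(5983.429/50) = 29.720255/119.66858 = 0.2484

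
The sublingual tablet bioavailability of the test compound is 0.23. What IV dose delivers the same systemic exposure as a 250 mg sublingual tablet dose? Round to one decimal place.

Systemic exposure from an extravascular dose = F × D_ev, so the equivalent IV dose is F × D_ev.
D_iv = F × D_ev = 0.23 × 250 = 57.5 mg

D_iv = 57.5 mg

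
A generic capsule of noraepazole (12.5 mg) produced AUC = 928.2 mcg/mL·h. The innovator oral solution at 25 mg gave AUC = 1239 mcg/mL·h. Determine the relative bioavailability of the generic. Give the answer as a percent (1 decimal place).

F_rel = 149.8%

F_rel = (AUC_test/D_test) / (AUC_ref/D_ref)
      = (928.2/12.5) / (1239/25)
      = 74.256 / 49.56 = 1.4983 = 149.83%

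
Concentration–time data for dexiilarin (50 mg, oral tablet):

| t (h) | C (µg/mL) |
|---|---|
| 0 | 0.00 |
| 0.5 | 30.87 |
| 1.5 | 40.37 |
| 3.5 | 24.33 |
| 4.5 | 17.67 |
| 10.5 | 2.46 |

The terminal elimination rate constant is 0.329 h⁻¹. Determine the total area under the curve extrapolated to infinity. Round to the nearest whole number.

Trapezoidal AUC_0→10.5:
  [0→0.5]: (0.00+30.87)/2 × 0.5 = 7.7175
  [0.5→1.5]: (30.87+40.37)/2 × 1 = 35.62
  [1.5→3.5]: (40.37+24.33)/2 × 2 = 64.7
  [3.5→4.5]: (24.33+17.67)/2 × 1 = 21.0
  [4.5→10.5]: (17.67+2.46)/2 × 6 = 60.39
  Sum = 189.4275 µg/mL·h
Extrapolated tail: C_last / k_e = 2.46 / 0.329 = 7.477
AUC_0→∞ = 189.4275 + 7.477 = 196.9045 µg/mL·h

AUC = 197 µg/mL·h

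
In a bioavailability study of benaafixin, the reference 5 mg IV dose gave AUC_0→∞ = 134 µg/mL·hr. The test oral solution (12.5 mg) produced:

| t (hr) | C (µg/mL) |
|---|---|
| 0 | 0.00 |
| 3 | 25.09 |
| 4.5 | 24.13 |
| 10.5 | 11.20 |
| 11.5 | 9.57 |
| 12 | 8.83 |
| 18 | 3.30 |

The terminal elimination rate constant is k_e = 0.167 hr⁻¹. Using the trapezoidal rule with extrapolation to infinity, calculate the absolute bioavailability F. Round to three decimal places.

F = 0.751

Trapezoidal AUC_0→18 (oral solution):
  [0→3]: (0.00+25.09)/2 × 3 = 37.635
  [3→4.5]: (25.09+24.13)/2 × 1.5 = 36.915
  [4.5→10.5]: (24.13+11.20)/2 × 6 = 105.99
  [10.5→11.5]: (11.20+9.57)/2 × 1 = 10.385
  [11.5→12]: (9.57+8.83)/2 × 0.5 = 4.6
  [12→18]: (8.83+3.30)/2 × 6 = 36.39
  Sum = 231.915 µg/mL·hr
Tail: C_last/k_e = 3.30/0.167 = 19.760
AUC_0→∞ (oral solution) = 231.915 + 19.760 = 251.675 µg/mL·hr
F = (AUC_ev/D_ev)/(AUC_iv/D_iv) = (251.675/12.5)/(134/5) = 20.134/26.8 = 0.7513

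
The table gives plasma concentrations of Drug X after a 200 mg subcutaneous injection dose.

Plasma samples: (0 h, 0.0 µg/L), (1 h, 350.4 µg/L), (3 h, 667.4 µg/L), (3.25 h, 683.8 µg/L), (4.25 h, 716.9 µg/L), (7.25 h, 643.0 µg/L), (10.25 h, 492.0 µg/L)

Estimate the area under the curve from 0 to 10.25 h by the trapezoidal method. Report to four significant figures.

Trapezoidal AUC_0→10.25:
  [0→1]: (0.0+350.4)/2 × 1 = 175.2
  [1→3]: (350.4+667.4)/2 × 2 = 1017.8
  [3→3.25]: (667.4+683.8)/2 × 0.25 = 168.9
  [3.25→4.25]: (683.8+716.9)/2 × 1 = 700.35
  [4.25→7.25]: (716.9+643.0)/2 × 3 = 2039.85
  [7.25→10.25]: (643.0+492.0)/2 × 3 = 1702.5
  Sum = 5804.6 µg/L·h

AUC = 5805 µg/L·h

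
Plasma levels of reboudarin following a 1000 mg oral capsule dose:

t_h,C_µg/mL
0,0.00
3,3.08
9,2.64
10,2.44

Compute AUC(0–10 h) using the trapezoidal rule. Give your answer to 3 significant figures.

Trapezoidal AUC_0→10:
  [0→3]: (0.00+3.08)/2 × 3 = 4.62
  [3→9]: (3.08+2.64)/2 × 6 = 17.16
  [9→10]: (2.64+2.44)/2 × 1 = 2.54
  Sum = 24.32 µg/mL·h

AUC = 24.3 µg/mL·h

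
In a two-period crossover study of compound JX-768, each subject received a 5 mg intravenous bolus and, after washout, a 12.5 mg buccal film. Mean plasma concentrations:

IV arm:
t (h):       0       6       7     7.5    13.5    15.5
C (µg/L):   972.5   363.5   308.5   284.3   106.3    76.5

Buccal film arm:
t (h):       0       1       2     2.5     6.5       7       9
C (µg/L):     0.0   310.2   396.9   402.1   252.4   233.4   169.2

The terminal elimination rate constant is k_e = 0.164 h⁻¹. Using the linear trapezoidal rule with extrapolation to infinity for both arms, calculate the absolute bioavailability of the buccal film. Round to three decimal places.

F = 0.226

Trapezoidal AUC_0→15.5 (IV):
  [0→6]: (972.5+363.5)/2 × 6 = 4008.0
  [6→7]: (363.5+308.5)/2 × 1 = 336.0
  [7→7.5]: (308.5+284.3)/2 × 0.5 = 148.2
  [7.5→13.5]: (284.3+106.3)/2 × 6 = 1171.8
  [13.5→15.5]: (106.3+76.5)/2 × 2 = 182.8
  Sum = 5846.8 µg/L·h
IV tail: 76.5/0.164 = 466.463; AUC_iv,0→∞ = 5846.8 + 466.463 = 6313.263 µg/L·h
Trapezoidal AUC_0→9 (buccal film):
  [0→1]: (0.0+310.2)/2 × 1 = 155.1
  [1→2]: (310.2+396.9)/2 × 1 = 353.55
  [2→2.5]: (396.9+402.1)/2 × 0.5 = 199.75
  [2.5→6.5]: (402.1+252.4)/2 × 4 = 1309.0
  [6.5→7]: (252.4+233.4)/2 × 0.5 = 121.45
  [7→9]: (233.4+169.2)/2 × 2 = 402.6
  Sum = 2541.45 µg/L·h
buccal film tail: 169.2/0.164 = 1031.707; AUC_ev,0→∞ = 2541.45 + 1031.707 = 3573.157 µg/L·h
F = (AUC_ev/D_ev)/(AUC_iv/D_iv) = (3573.157/12.5)/(6313.263/5) = 285.85256/1262.6526 = 0.2264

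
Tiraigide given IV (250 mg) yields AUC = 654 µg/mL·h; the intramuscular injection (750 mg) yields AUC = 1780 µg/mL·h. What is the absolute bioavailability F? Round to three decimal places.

F = (AUC_ev / D_ev) / (AUC_iv / D_iv)
  = (1780/750) / (654/250)
  = 2.37333 / 2.616 = 0.9072

F = 0.907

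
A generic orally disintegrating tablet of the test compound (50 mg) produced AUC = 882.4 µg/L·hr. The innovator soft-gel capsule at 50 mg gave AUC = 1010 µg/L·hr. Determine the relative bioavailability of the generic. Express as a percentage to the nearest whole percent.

F_rel = (AUC_test/D_test) / (AUC_ref/D_ref)
      = (882.4/50) / (1010/50)
      = 17.648 / 20.2 = 0.8737 = 87.37%

F_rel = 87%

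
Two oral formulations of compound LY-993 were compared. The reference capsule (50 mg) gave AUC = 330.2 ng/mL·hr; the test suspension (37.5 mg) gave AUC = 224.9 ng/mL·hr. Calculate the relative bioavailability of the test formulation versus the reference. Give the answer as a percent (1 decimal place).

F_rel = 90.8%

F_rel = (AUC_test/D_test) / (AUC_ref/D_ref)
      = (224.9/37.5) / (330.2/50)
      = 5.99733 / 6.604 = 0.9081 = 90.81%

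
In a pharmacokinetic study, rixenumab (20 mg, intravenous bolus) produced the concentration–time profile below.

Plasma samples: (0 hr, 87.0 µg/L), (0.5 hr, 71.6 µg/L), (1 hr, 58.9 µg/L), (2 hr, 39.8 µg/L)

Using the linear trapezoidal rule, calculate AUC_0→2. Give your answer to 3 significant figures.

AUC = 122 µg/L·hr

Trapezoidal AUC_0→2:
  [0→0.5]: (87.0+71.6)/2 × 0.5 = 39.65
  [0.5→1]: (71.6+58.9)/2 × 0.5 = 32.625
  [1→2]: (58.9+39.8)/2 × 1 = 49.35
  Sum = 121.625 µg/L·hr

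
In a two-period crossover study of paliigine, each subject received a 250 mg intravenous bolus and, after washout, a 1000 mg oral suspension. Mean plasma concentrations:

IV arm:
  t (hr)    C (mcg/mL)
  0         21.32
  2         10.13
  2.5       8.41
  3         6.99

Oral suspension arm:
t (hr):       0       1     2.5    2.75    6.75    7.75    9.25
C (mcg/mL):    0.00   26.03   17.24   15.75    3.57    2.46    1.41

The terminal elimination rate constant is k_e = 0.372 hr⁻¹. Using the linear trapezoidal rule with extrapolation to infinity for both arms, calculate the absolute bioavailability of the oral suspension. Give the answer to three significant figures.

Trapezoidal AUC_0→3 (IV):
  [0→2]: (21.32+10.13)/2 × 2 = 31.45
  [2→2.5]: (10.13+8.41)/2 × 0.5 = 4.635
  [2.5→3]: (8.41+6.99)/2 × 0.5 = 3.85
  Sum = 39.935 mcg/mL·hr
IV tail: 6.99/0.372 = 18.790; AUC_iv,0→∞ = 39.935 + 18.790 = 58.725 mcg/mL·hr
Trapezoidal AUC_0→9.25 (oral suspension):
  [0→1]: (0.00+26.03)/2 × 1 = 13.015
  [1→2.5]: (26.03+17.24)/2 × 1.5 = 32.4525
  [2.5→2.75]: (17.24+15.75)/2 × 0.25 = 4.12375
  [2.75→6.75]: (15.75+3.57)/2 × 4 = 38.64
  [6.75→7.75]: (3.57+2.46)/2 × 1 = 3.015
  [7.75→9.25]: (2.46+1.41)/2 × 1.5 = 2.9025
  Sum = 94.14875 mcg/mL·hr
oral suspension tail: 1.41/0.372 = 3.790; AUC_ev,0→∞ = 94.14875 + 3.790 = 97.93875 mcg/mL·hr
F = (AUC_ev/D_ev)/(AUC_iv/D_iv) = (97.93875/1000)/(58.725/250) = 0.09793875/0.2349 = 0.4169

F = 0.417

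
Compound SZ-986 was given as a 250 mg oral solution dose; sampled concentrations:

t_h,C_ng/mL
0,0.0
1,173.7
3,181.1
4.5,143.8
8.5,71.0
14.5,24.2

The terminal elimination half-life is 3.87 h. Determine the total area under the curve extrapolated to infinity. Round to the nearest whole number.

Trapezoidal AUC_0→14.5:
  [0→1]: (0.0+173.7)/2 × 1 = 86.85
  [1→3]: (173.7+181.1)/2 × 2 = 354.8
  [3→4.5]: (181.1+143.8)/2 × 1.5 = 243.675
  [4.5→8.5]: (143.8+71.0)/2 × 4 = 429.6
  [8.5→14.5]: (71.0+24.2)/2 × 6 = 285.6
  Sum = 1400.525 ng/mL·h
k_e = ln2 / t½ = 0.693147 / 3.87 = 0.1791 h^-1
Extrapolated tail: C_last / k_e = 24.2 / 0.1791 = 135.120
AUC_0→∞ = 1400.525 + 135.120 = 1535.645 ng/mL·h

AUC = 1536 ng/mL·h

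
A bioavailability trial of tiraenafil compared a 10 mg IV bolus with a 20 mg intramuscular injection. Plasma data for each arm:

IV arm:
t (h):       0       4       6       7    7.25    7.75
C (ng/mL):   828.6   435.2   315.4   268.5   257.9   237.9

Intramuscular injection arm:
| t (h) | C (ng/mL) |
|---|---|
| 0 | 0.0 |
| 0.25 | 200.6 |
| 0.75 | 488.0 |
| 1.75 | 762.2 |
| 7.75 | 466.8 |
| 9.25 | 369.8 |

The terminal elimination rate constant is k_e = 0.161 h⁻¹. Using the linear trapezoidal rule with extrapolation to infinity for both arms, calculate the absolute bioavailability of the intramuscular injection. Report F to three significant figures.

Trapezoidal AUC_0→7.75 (IV):
  [0→4]: (828.6+435.2)/2 × 4 = 2527.6
  [4→6]: (435.2+315.4)/2 × 2 = 750.6
  [6→7]: (315.4+268.5)/2 × 1 = 291.95
  [7→7.25]: (268.5+257.9)/2 × 0.25 = 65.8
  [7.25→7.75]: (257.9+237.9)/2 × 0.5 = 123.95
  Sum = 3759.9 ng/mL·h
IV tail: 237.9/0.161 = 1477.640; AUC_iv,0→∞ = 3759.9 + 1477.640 = 5237.54 ng/mL·h
Trapezoidal AUC_0→9.25 (intramuscular injection):
  [0→0.25]: (0.0+200.6)/2 × 0.25 = 25.075
  [0.25→0.75]: (200.6+488.0)/2 × 0.5 = 172.15
  [0.75→1.75]: (488.0+762.2)/2 × 1 = 625.1
  [1.75→7.75]: (762.2+466.8)/2 × 6 = 3687.0
  [7.75→9.25]: (466.8+369.8)/2 × 1.5 = 627.45
  Sum = 5136.775 ng/mL·h
intramuscular injection tail: 369.8/0.161 = 2296.894; AUC_ev,0→∞ = 5136.775 + 2296.894 = 7433.669 ng/mL·h
F = (AUC_ev/D_ev)/(AUC_iv/D_iv) = (7433.669/20)/(5237.54/10) = 371.68345/523.754 = 0.7097

F = 0.710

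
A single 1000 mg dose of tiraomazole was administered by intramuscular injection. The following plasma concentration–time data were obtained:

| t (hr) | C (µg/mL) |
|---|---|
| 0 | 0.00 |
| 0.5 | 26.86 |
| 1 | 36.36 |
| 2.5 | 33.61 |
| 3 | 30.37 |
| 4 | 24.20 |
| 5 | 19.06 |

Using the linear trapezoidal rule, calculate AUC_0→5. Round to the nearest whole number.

AUC = 140 µg/mL·hr

Trapezoidal AUC_0→5:
  [0→0.5]: (0.00+26.86)/2 × 0.5 = 6.715
  [0.5→1]: (26.86+36.36)/2 × 0.5 = 15.805
  [1→2.5]: (36.36+33.61)/2 × 1.5 = 52.4775
  [2.5→3]: (33.61+30.37)/2 × 0.5 = 15.995
  [3→4]: (30.37+24.20)/2 × 1 = 27.285
  [4→5]: (24.20+19.06)/2 × 1 = 21.63
  Sum = 139.9075 µg/mL·hr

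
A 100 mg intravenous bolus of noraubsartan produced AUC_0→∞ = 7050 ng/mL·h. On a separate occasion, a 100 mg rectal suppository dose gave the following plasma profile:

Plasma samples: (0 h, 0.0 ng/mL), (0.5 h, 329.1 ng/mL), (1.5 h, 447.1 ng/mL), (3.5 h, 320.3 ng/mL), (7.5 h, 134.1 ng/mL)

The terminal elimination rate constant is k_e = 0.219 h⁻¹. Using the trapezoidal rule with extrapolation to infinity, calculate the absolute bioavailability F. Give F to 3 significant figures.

Trapezoidal AUC_0→7.5 (rectal suppository):
  [0→0.5]: (0.0+329.1)/2 × 0.5 = 82.275
  [0.5→1.5]: (329.1+447.1)/2 × 1 = 388.1
  [1.5→3.5]: (447.1+320.3)/2 × 2 = 767.4
  [3.5→7.5]: (320.3+134.1)/2 × 4 = 908.8
  Sum = 2146.575 ng/mL·h
Tail: C_last/k_e = 134.1/0.219 = 612.329
AUC_0→∞ (rectal suppository) = 2146.575 + 612.329 = 2758.904 ng/mL·h
F = (AUC_ev/D_ev)/(AUC_iv/D_iv) = (2758.904/100)/(7050/100) = 27.58904/70.5 = 0.3913

F = 0.391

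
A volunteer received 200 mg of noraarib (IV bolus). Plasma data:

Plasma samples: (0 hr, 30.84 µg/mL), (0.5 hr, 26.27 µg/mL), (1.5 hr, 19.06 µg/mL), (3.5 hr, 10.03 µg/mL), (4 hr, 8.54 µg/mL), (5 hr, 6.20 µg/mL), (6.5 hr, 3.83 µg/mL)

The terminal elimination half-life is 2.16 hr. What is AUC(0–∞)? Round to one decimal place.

AUC = 97.5 µg/mL·hr

Trapezoidal AUC_0→6.5:
  [0→0.5]: (30.84+26.27)/2 × 0.5 = 14.2775
  [0.5→1.5]: (26.27+19.06)/2 × 1 = 22.665
  [1.5→3.5]: (19.06+10.03)/2 × 2 = 29.09
  [3.5→4]: (10.03+8.54)/2 × 0.5 = 4.6425
  [4→5]: (8.54+6.20)/2 × 1 = 7.37
  [5→6.5]: (6.20+3.83)/2 × 1.5 = 7.5225
  Sum = 85.5675 µg/mL·hr
k_e = ln2 / t½ = 0.693147 / 2.16 = 0.3209 hr^-1
Extrapolated tail: C_last / k_e = 3.83 / 0.3209 = 11.935
AUC_0→∞ = 85.5675 + 11.935 = 97.5025 µg/mL·hr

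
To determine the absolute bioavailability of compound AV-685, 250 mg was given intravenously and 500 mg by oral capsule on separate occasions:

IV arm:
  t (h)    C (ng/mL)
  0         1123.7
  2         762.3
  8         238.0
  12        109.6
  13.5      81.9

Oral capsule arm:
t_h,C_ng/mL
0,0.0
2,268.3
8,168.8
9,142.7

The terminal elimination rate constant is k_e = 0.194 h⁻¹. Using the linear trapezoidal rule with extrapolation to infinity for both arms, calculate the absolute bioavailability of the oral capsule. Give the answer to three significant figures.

F = 0.201

Trapezoidal AUC_0→13.5 (IV):
  [0→2]: (1123.7+762.3)/2 × 2 = 1886.0
  [2→8]: (762.3+238.0)/2 × 6 = 3000.9
  [8→12]: (238.0+109.6)/2 × 4 = 695.2
  [12→13.5]: (109.6+81.9)/2 × 1.5 = 143.625
  Sum = 5725.725 ng/mL·h
IV tail: 81.9/0.194 = 422.165; AUC_iv,0→∞ = 5725.725 + 422.165 = 6147.89 ng/mL·h
Trapezoidal AUC_0→9 (oral capsule):
  [0→2]: (0.0+268.3)/2 × 2 = 268.3
  [2→8]: (268.3+168.8)/2 × 6 = 1311.3
  [8→9]: (168.8+142.7)/2 × 1 = 155.75
  Sum = 1735.35 ng/mL·h
oral capsule tail: 142.7/0.194 = 735.567; AUC_ev,0→∞ = 1735.35 + 735.567 = 2470.917 ng/mL·h
F = (AUC_ev/D_ev)/(AUC_iv/D_iv) = (2470.917/500)/(6147.89/250) = 4.941834/24.59156 = 0.2010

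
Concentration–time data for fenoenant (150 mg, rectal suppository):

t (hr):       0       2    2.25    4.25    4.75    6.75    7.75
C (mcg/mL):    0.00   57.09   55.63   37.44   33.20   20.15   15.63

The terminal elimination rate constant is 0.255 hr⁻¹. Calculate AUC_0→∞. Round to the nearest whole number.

AUC = 314 mcg/mL·hr

Trapezoidal AUC_0→7.75:
  [0→2]: (0.00+57.09)/2 × 2 = 57.09
  [2→2.25]: (57.09+55.63)/2 × 0.25 = 14.09
  [2.25→4.25]: (55.63+37.44)/2 × 2 = 93.07
  [4.25→4.75]: (37.44+33.20)/2 × 0.5 = 17.66
  [4.75→6.75]: (33.20+20.15)/2 × 2 = 53.35
  [6.75→7.75]: (20.15+15.63)/2 × 1 = 17.89
  Sum = 253.15 mcg/mL·hr
Extrapolated tail: C_last / k_e = 15.63 / 0.255 = 61.294
AUC_0→∞ = 253.15 + 61.294 = 314.444 mcg/mL·hr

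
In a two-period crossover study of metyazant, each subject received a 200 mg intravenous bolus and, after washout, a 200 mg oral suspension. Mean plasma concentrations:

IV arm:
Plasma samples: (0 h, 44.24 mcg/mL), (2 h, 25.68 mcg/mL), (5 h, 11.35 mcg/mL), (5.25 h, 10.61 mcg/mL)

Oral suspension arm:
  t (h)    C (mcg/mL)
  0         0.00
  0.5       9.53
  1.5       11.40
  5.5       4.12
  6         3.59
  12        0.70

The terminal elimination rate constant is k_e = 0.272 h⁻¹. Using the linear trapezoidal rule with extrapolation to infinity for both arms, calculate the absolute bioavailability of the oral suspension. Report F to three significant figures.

F = 0.366

Trapezoidal AUC_0→5.25 (IV):
  [0→2]: (44.24+25.68)/2 × 2 = 69.92
  [2→5]: (25.68+11.35)/2 × 3 = 55.545
  [5→5.25]: (11.35+10.61)/2 × 0.25 = 2.745
  Sum = 128.21 mcg/mL·h
IV tail: 10.61/0.272 = 39.007; AUC_iv,0→∞ = 128.21 + 39.007 = 167.217 mcg/mL·h
Trapezoidal AUC_0→12 (oral suspension):
  [0→0.5]: (0.00+9.53)/2 × 0.5 = 2.3825
  [0.5→1.5]: (9.53+11.40)/2 × 1 = 10.465
  [1.5→5.5]: (11.40+4.12)/2 × 4 = 31.04
  [5.5→6]: (4.12+3.59)/2 × 0.5 = 1.9275
  [6→12]: (3.59+0.70)/2 × 6 = 12.87
  Sum = 58.685 mcg/mL·h
oral suspension tail: 0.70/0.272 = 2.574; AUC_ev,0→∞ = 58.685 + 2.574 = 61.259 mcg/mL·h
F = (AUC_ev/D_ev)/(AUC_iv/D_iv) = (61.259/200)/(167.217/200) = 0.306295/0.836085 = 0.3663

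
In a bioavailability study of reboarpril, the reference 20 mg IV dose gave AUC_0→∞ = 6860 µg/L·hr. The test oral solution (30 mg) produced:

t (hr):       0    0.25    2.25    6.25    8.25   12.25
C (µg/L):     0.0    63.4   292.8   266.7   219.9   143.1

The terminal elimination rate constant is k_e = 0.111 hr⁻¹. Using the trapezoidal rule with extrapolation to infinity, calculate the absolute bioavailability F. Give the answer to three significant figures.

F = 0.387

Trapezoidal AUC_0→12.25 (oral solution):
  [0→0.25]: (0.0+63.4)/2 × 0.25 = 7.925
  [0.25→2.25]: (63.4+292.8)/2 × 2 = 356.2
  [2.25→6.25]: (292.8+266.7)/2 × 4 = 1119.0
  [6.25→8.25]: (266.7+219.9)/2 × 2 = 486.6
  [8.25→12.25]: (219.9+143.1)/2 × 4 = 726.0
  Sum = 2695.725 µg/L·hr
Tail: C_last/k_e = 143.1/0.111 = 1289.189
AUC_0→∞ (oral solution) = 2695.725 + 1289.189 = 3984.914 µg/L·hr
F = (AUC_ev/D_ev)/(AUC_iv/D_iv) = (3984.914/30)/(6860/20) = 132.83/343 = 0.3873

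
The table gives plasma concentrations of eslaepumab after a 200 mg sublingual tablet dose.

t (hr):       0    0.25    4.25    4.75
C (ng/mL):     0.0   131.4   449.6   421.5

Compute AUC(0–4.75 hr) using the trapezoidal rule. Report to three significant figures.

AUC = 1400 ng/mL·hr

Trapezoidal AUC_0→4.75:
  [0→0.25]: (0.0+131.4)/2 × 0.25 = 16.425
  [0.25→4.25]: (131.4+449.6)/2 × 4 = 1162.0
  [4.25→4.75]: (449.6+421.5)/2 × 0.5 = 217.775
  Sum = 1396.2 ng/mL·hr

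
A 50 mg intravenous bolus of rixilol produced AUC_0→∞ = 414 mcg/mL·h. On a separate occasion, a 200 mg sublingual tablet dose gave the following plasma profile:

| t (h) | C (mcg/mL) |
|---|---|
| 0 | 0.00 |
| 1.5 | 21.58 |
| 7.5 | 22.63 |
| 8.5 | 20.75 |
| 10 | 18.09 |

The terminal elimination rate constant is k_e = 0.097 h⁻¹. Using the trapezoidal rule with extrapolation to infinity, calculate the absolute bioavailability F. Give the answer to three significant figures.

Trapezoidal AUC_0→10 (sublingual tablet):
  [0→1.5]: (0.00+21.58)/2 × 1.5 = 16.185
  [1.5→7.5]: (21.58+22.63)/2 × 6 = 132.63
  [7.5→8.5]: (22.63+20.75)/2 × 1 = 21.69
  [8.5→10]: (20.75+18.09)/2 × 1.5 = 29.13
  Sum = 199.635 mcg/mL·h
Tail: C_last/k_e = 18.09/0.097 = 186.495
AUC_0→∞ (sublingual tablet) = 199.635 + 186.495 = 386.13 mcg/mL·h
F = (AUC_ev/D_ev)/(AUC_iv/D_iv) = (386.13/200)/(414/50) = 1.93065/8.28 = 0.2332

F = 0.233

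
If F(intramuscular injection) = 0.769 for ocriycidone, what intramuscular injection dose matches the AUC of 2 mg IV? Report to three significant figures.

D_intramuscular = 2.60 mg

For equal systemic exposure: F × D_ev = D_iv
D_ev = D_iv / F = 2 / 0.769 = 2.60078 mg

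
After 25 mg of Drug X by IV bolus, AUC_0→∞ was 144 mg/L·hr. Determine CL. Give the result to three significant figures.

CL = 0.174 L/hr

CL = Dose_iv / AUC_0→∞
   = 25 / 144 = 0.173611 L/hr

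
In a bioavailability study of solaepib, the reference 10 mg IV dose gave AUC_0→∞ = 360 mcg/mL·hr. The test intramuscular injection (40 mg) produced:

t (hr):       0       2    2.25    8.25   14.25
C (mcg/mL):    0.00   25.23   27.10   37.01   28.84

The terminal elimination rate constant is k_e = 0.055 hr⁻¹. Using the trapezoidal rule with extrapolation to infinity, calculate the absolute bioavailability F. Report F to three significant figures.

F = 0.657

Trapezoidal AUC_0→14.25 (intramuscular injection):
  [0→2]: (0.00+25.23)/2 × 2 = 25.23
  [2→2.25]: (25.23+27.10)/2 × 0.25 = 6.54125
  [2.25→8.25]: (27.10+37.01)/2 × 6 = 192.33
  [8.25→14.25]: (37.01+28.84)/2 × 6 = 197.55
  Sum = 421.65125 mcg/mL·hr
Tail: C_last/k_e = 28.84/0.055 = 524.364
AUC_0→∞ (intramuscular injection) = 421.65125 + 524.364 = 946.01525 mcg/mL·hr
F = (AUC_ev/D_ev)/(AUC_iv/D_iv) = (946.01525/40)/(360/10) = 23.6504/36 = 0.6570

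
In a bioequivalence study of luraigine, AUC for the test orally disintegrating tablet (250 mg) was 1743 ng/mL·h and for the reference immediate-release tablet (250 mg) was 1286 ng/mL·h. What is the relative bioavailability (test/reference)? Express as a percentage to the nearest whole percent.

F_rel = 136%

F_rel = (AUC_test/D_test) / (AUC_ref/D_ref)
      = (1743/250) / (1286/250)
      = 6.972 / 5.144 = 1.3554 = 135.54%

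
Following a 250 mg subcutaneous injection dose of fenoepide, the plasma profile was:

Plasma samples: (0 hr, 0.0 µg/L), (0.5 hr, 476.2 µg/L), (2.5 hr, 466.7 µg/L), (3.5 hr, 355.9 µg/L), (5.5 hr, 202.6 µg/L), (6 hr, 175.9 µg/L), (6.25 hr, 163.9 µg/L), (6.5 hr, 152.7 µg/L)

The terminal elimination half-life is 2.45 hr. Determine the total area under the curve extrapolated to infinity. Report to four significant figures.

AUC = 2748 µg/L·hr

Trapezoidal AUC_0→6.5:
  [0→0.5]: (0.0+476.2)/2 × 0.5 = 119.05
  [0.5→2.5]: (476.2+466.7)/2 × 2 = 942.9
  [2.5→3.5]: (466.7+355.9)/2 × 1 = 411.3
  [3.5→5.5]: (355.9+202.6)/2 × 2 = 558.5
  [5.5→6]: (202.6+175.9)/2 × 0.5 = 94.625
  [6→6.25]: (175.9+163.9)/2 × 0.25 = 42.475
  [6.25→6.5]: (163.9+152.7)/2 × 0.25 = 39.575
  Sum = 2208.425 µg/L·hr
k_e = ln2 / t½ = 0.693147 / 2.45 = 0.2829 hr^-1
Extrapolated tail: C_last / k_e = 152.7 / 0.2829 = 539.767
AUC_0→∞ = 2208.425 + 539.767 = 2748.192 µg/L·hr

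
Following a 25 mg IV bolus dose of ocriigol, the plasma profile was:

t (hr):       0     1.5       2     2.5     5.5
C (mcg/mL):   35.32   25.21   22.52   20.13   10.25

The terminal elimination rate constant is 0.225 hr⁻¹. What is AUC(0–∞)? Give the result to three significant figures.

AUC = 159 mcg/mL·hr

Trapezoidal AUC_0→5.5:
  [0→1.5]: (35.32+25.21)/2 × 1.5 = 45.3975
  [1.5→2]: (25.21+22.52)/2 × 0.5 = 11.9325
  [2→2.5]: (22.52+20.13)/2 × 0.5 = 10.6625
  [2.5→5.5]: (20.13+10.25)/2 × 3 = 45.57
  Sum = 113.5625 mcg/mL·hr
Extrapolated tail: C_last / k_e = 10.25 / 0.225 = 45.556
AUC_0→∞ = 113.5625 + 45.556 = 159.1185 mcg/mL·hr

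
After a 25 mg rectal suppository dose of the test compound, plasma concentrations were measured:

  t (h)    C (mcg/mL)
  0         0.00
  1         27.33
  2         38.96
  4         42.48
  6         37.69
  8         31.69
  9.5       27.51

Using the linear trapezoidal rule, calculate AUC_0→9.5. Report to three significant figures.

Trapezoidal AUC_0→9.5:
  [0→1]: (0.00+27.33)/2 × 1 = 13.665
  [1→2]: (27.33+38.96)/2 × 1 = 33.145
  [2→4]: (38.96+42.48)/2 × 2 = 81.44
  [4→6]: (42.48+37.69)/2 × 2 = 80.17
  [6→8]: (37.69+31.69)/2 × 2 = 69.38
  [8→9.5]: (31.69+27.51)/2 × 1.5 = 44.4
  Sum = 322.2 mcg/mL·h

AUC = 322 mcg/mL·h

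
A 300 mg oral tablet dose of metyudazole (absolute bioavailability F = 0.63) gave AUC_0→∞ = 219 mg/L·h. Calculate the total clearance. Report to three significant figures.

CL = F × Dose / AUC_0→∞
   = 0.63 × 300 / 219 = 0.863014 L/h

CL = 0.863 L/h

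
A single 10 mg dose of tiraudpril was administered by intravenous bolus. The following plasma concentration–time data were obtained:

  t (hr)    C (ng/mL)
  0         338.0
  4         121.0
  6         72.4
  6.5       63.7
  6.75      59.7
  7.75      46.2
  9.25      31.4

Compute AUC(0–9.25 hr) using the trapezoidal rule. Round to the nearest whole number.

Trapezoidal AUC_0→9.25:
  [0→4]: (338.0+121.0)/2 × 4 = 918.0
  [4→6]: (121.0+72.4)/2 × 2 = 193.4
  [6→6.5]: (72.4+63.7)/2 × 0.5 = 34.025
  [6.5→6.75]: (63.7+59.7)/2 × 0.25 = 15.425
  [6.75→7.75]: (59.7+46.2)/2 × 1 = 52.95
  [7.75→9.25]: (46.2+31.4)/2 × 1.5 = 58.2
  Sum = 1272.0 ng/mL·hr

AUC = 1272 ng/mL·hr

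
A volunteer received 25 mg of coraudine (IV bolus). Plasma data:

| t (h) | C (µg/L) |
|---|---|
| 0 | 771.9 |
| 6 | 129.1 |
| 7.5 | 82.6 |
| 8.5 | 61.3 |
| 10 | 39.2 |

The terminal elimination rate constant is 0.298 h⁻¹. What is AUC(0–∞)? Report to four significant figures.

AUC = 3141 µg/L·h

Trapezoidal AUC_0→10:
  [0→6]: (771.9+129.1)/2 × 6 = 2703.0
  [6→7.5]: (129.1+82.6)/2 × 1.5 = 158.775
  [7.5→8.5]: (82.6+61.3)/2 × 1 = 71.95
  [8.5→10]: (61.3+39.2)/2 × 1.5 = 75.375
  Sum = 3009.1 µg/L·h
Extrapolated tail: C_last / k_e = 39.2 / 0.298 = 131.544
AUC_0→∞ = 3009.1 + 131.544 = 3140.644 µg/L·h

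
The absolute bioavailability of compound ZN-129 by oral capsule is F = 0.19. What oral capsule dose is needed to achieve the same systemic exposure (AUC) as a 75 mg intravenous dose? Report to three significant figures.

D_oral = 395 mg

For equal systemic exposure: F × D_ev = D_iv
D_ev = D_iv / F = 75 / 0.19 = 394.737 mg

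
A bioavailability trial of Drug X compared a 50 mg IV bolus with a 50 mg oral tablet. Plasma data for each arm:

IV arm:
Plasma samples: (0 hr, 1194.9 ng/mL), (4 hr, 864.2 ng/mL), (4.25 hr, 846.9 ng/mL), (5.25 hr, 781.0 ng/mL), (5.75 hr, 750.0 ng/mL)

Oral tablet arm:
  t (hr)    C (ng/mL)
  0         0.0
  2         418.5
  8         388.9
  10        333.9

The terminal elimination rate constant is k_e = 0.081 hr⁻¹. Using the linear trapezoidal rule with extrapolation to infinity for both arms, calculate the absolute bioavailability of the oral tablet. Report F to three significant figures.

Trapezoidal AUC_0→5.75 (IV):
  [0→4]: (1194.9+864.2)/2 × 4 = 4118.2
  [4→4.25]: (864.2+846.9)/2 × 0.25 = 213.8875
  [4.25→5.25]: (846.9+781.0)/2 × 1 = 813.95
  [5.25→5.75]: (781.0+750.0)/2 × 0.5 = 382.75
  Sum = 5528.7875 ng/mL·hr
IV tail: 750.0/0.081 = 9259.259; AUC_iv,0→∞ = 5528.7875 + 9259.259 = 14788.0465 ng/mL·hr
Trapezoidal AUC_0→10 (oral tablet):
  [0→2]: (0.0+418.5)/2 × 2 = 418.5
  [2→8]: (418.5+388.9)/2 × 6 = 2422.2
  [8→10]: (388.9+333.9)/2 × 2 = 722.8
  Sum = 3563.5 ng/mL·hr
oral tablet tail: 333.9/0.081 = 4122.222; AUC_ev,0→∞ = 3563.5 + 4122.222 = 7685.722 ng/mL·hr
F = (AUC_ev/D_ev)/(AUC_iv/D_iv) = (7685.722/50)/(14788.0465/50) = 153.71444/295.76093 = 0.5197

F = 0.520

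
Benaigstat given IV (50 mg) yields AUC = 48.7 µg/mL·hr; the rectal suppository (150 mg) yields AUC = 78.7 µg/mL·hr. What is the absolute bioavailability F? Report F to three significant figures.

F = 0.539

F = (AUC_ev / D_ev) / (AUC_iv / D_iv)
  = (78.7/150) / (48.7/50)
  = 0.524667 / 0.974 = 0.5387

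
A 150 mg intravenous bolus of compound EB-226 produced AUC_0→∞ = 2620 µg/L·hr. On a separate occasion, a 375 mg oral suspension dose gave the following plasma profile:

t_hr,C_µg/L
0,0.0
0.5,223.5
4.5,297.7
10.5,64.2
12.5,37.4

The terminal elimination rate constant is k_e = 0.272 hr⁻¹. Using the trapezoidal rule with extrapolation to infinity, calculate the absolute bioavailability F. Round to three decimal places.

F = 0.370

Trapezoidal AUC_0→12.5 (oral suspension):
  [0→0.5]: (0.0+223.5)/2 × 0.5 = 55.875
  [0.5→4.5]: (223.5+297.7)/2 × 4 = 1042.4
  [4.5→10.5]: (297.7+64.2)/2 × 6 = 1085.7
  [10.5→12.5]: (64.2+37.4)/2 × 2 = 101.6
  Sum = 2285.575 µg/L·hr
Tail: C_last/k_e = 37.4/0.272 = 137.500
AUC_0→∞ (oral suspension) = 2285.575 + 137.500 = 2423.075 µg/L·hr
F = (AUC_ev/D_ev)/(AUC_iv/D_iv) = (2423.075/375)/(2620/150) = 6.46153/17.4667 = 0.3699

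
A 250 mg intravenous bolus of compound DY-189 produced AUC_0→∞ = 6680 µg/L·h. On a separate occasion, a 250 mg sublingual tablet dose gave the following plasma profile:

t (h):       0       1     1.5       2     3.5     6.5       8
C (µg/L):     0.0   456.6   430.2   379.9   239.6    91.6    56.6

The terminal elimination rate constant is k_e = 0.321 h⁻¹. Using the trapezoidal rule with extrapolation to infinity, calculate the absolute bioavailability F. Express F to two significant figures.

Trapezoidal AUC_0→8 (sublingual tablet):
  [0→1]: (0.0+456.6)/2 × 1 = 228.3
  [1→1.5]: (456.6+430.2)/2 × 0.5 = 221.7
  [1.5→2]: (430.2+379.9)/2 × 0.5 = 202.525
  [2→3.5]: (379.9+239.6)/2 × 1.5 = 464.625
  [3.5→6.5]: (239.6+91.6)/2 × 3 = 496.8
  [6.5→8]: (91.6+56.6)/2 × 1.5 = 111.15
  Sum = 1725.1 µg/L·h
Tail: C_last/k_e = 56.6/0.321 = 176.324
AUC_0→∞ (sublingual tablet) = 1725.1 + 176.324 = 1901.424 µg/L·h
F = (AUC_ev/D_ev)/(AUC_iv/D_iv) = (1901.424/250)/(6680/250) = 7.605696/26.72 = 0.2846

F = 0.28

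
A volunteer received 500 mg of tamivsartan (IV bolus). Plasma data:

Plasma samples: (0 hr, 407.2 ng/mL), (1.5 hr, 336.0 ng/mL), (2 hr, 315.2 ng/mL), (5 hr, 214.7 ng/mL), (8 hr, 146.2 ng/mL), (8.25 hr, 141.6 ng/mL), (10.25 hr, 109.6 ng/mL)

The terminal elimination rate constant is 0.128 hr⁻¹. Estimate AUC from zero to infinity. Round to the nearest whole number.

Trapezoidal AUC_0→10.25:
  [0→1.5]: (407.2+336.0)/2 × 1.5 = 557.4
  [1.5→2]: (336.0+315.2)/2 × 0.5 = 162.8
  [2→5]: (315.2+214.7)/2 × 3 = 794.85
  [5→8]: (214.7+146.2)/2 × 3 = 541.35
  [8→8.25]: (146.2+141.6)/2 × 0.25 = 35.975
  [8.25→10.25]: (141.6+109.6)/2 × 2 = 251.2
  Sum = 2343.575 ng/mL·hr
Extrapolated tail: C_last / k_e = 109.6 / 0.128 = 856.250
AUC_0→∞ = 2343.575 + 856.250 = 3199.825 ng/mL·hr

AUC = 3200 ng/mL·hr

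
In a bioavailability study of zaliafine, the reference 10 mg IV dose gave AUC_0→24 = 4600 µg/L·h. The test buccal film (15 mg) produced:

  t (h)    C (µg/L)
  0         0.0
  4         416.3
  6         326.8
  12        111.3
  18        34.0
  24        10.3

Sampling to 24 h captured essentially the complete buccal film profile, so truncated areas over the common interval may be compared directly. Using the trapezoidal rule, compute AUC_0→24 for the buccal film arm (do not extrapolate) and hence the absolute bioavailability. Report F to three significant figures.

F = 0.501

Trapezoidal AUC_0→24 (buccal film):
  [0→4]: (0.0+416.3)/2 × 4 = 832.6
  [4→6]: (416.3+326.8)/2 × 2 = 743.1
  [6→12]: (326.8+111.3)/2 × 6 = 1314.3
  [12→18]: (111.3+34.0)/2 × 6 = 435.9
  [18→24]: (34.0+10.3)/2 × 6 = 132.9
  Sum = 3458.8 µg/L·h
F = (AUC_ev/D_ev)/(AUC_iv/D_iv) = (3458.8/15)/(4600/10) = 230.587/460 = 0.5013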